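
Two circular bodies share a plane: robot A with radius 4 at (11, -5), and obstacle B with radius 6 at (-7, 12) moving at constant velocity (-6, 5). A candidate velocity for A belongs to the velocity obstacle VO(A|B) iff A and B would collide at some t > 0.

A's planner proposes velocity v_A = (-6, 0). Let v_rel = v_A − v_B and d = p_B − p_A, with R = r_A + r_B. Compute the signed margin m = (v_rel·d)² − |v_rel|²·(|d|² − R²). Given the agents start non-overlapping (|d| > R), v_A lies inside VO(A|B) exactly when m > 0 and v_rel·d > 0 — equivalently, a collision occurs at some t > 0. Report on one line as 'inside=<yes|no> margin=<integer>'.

d = (-18, 17),  |d|² = 613;  R = 4+6 = 10,  c = 613−10² = 513
v_rel = (0, -5),  |v_rel|² = 25;  v_rel·d = (0)·(-18) + (-5)·(17) = -85
25·t² + 170·t + 513 = 0  ⇒  m = (-85)² − 25·513 = -5600
m = -5600 < 0,  v_rel·d = -85 < 0  ⇒  outside

inside=no margin=-5600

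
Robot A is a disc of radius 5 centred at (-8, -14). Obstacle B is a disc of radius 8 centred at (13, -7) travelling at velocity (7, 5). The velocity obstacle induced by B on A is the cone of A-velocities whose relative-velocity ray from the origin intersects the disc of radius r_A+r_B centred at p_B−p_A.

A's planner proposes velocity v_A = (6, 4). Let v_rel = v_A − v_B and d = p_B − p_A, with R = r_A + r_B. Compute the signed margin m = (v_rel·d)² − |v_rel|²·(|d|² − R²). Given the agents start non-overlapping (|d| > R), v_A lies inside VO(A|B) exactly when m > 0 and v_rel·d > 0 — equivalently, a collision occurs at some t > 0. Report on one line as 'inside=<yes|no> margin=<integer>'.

d = (21, 7),  |d|² = 490;  R = 5+8 = 13,  c = 490−13² = 321
v_rel = (-1, -1),  |v_rel|² = 2;  v_rel·d = (-1)·(21) + (-1)·(7) = -28
2·t² + 56·t + 321 = 0  ⇒  m = (-28)² − 2·321 = 142
m = 142 > 0,  v_rel·d = -28 < 0  ⇒  outside

inside=no margin=142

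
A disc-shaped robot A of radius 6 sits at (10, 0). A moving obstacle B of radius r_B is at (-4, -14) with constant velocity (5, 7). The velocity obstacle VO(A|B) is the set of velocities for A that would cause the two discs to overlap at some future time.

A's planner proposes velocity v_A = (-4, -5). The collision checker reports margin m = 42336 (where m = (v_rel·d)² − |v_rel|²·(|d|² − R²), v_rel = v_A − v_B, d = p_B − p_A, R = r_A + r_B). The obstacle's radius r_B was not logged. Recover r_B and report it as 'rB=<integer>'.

m = 42336
d = (-14, -14);  v_rel = (-9, -12),  |v_rel|² = 225
v_rel×d = (-9)·(-14) − (-12)·(-14) = -42
since m = R²·225 − (-42)²:  R² = (1764 + 42336) / 225 = 196
R = √196 = 14  ⇒  r_B = 14 − 6 = 8

rB=8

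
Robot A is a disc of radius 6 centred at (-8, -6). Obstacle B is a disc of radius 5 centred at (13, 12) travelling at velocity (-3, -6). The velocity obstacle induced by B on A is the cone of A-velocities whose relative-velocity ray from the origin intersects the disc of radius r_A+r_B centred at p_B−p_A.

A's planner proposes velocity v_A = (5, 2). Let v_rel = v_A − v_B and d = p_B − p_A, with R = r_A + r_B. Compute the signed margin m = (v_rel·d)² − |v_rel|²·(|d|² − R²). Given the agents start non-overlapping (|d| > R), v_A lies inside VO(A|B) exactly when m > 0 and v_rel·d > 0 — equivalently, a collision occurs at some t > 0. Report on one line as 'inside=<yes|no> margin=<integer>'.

d = (21, 18),  |d|² = 765;  R = 6+5 = 11,  c = 765−11² = 644
v_rel = (8, 8),  |v_rel|² = 128;  v_rel·d = (8)·(21) + (8)·(18) = 312
128·t² − 624·t + 644 = 0  ⇒  m = 312² − 128·644 = 14912
m = 14912 > 0,  v_rel·d = 312 > 0  ⇒  inside

inside=yes margin=14912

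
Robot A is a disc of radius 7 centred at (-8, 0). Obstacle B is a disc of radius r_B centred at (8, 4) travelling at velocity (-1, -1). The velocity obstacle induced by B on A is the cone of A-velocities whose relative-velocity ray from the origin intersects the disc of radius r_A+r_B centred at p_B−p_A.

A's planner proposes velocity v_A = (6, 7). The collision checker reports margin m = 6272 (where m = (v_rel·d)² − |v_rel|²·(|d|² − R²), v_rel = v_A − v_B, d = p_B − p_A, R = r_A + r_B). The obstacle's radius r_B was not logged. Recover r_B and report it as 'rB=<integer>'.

m = 6272
d = (16, 4);  v_rel = (7, 8),  |v_rel|² = 113
v_rel×d = (7)·(4) − (8)·(16) = -100
since m = R²·113 − (-100)²:  R² = (10000 + 6272) / 113 = 144
R = √144 = 12  ⇒  r_B = 12 − 7 = 5

rB=5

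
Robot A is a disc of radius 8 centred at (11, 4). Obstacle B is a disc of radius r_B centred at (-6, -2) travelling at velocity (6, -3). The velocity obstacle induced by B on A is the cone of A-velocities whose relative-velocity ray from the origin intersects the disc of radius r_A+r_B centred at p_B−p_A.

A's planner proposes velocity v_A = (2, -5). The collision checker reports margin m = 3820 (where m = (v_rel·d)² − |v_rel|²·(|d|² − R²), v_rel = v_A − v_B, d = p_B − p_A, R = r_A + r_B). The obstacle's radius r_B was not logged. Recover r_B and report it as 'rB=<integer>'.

m = 3820
d = (-17, -6);  v_rel = (-4, -2),  |v_rel|² = 20
v_rel×d = (-4)·(-6) − (-2)·(-17) = -10
since m = R²·20 − (-10)²:  R² = (100 + 3820) / 20 = 196
R = √196 = 14  ⇒  r_B = 14 − 8 = 6

rB=6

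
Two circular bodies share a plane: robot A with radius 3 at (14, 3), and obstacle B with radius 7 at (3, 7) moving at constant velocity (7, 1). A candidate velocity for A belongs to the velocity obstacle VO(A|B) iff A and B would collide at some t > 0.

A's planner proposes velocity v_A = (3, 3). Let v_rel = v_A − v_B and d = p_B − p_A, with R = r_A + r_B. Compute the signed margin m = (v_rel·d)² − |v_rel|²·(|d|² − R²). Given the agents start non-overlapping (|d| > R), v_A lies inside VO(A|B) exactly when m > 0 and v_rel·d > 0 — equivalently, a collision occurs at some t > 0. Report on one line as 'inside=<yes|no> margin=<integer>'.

d = (-11, 4),  |d|² = 137;  R = 3+7 = 10,  c = 137−10² = 37
v_rel = (-4, 2),  |v_rel|² = 20;  v_rel·d = (-4)·(-11) + (2)·(4) = 52
20·t² − 104·t + 37 = 0  ⇒  m = 52² − 20·37 = 1964
m = 1964 > 0,  v_rel·d = 52 > 0  ⇒  inside

inside=yes margin=1964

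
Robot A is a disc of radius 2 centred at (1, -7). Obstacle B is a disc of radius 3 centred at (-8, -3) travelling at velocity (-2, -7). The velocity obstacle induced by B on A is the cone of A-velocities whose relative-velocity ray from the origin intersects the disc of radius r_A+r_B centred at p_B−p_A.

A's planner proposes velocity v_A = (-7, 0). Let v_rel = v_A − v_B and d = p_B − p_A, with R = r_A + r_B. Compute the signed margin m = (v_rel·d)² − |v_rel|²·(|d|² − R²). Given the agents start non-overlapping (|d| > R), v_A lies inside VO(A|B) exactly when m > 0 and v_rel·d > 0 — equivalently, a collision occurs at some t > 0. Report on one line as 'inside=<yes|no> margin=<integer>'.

d = (-9, 4),  |d|² = 97;  R = 2+3 = 5,  c = 97−5² = 72
v_rel = (-5, 7),  |v_rel|² = 74;  v_rel·d = (-5)·(-9) + (7)·(4) = 73
74·t² − 146·t + 72 = 0  ⇒  m = 73² − 74·72 = 1
m = 1 > 0,  v_rel·d = 73 > 0  ⇒  inside

inside=yes margin=1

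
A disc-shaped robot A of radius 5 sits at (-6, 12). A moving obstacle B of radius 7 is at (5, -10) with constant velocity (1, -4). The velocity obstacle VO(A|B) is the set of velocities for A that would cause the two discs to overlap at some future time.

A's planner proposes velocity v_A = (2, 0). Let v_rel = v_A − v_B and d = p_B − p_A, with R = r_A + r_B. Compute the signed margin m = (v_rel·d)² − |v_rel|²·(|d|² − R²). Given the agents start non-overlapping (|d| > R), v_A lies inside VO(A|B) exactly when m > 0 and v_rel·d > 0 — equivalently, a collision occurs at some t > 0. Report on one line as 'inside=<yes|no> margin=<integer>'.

d = (11, -22),  |d|² = 605;  R = 5+7 = 12,  c = 605−12² = 461
v_rel = (1, 4),  |v_rel|² = 17;  v_rel·d = (1)·(11) + (4)·(-22) = -77
17·t² + 154·t + 461 = 0  ⇒  m = (-77)² − 17·461 = -1908
m = -1908 < 0,  v_rel·d = -77 < 0  ⇒  outside

inside=no margin=-1908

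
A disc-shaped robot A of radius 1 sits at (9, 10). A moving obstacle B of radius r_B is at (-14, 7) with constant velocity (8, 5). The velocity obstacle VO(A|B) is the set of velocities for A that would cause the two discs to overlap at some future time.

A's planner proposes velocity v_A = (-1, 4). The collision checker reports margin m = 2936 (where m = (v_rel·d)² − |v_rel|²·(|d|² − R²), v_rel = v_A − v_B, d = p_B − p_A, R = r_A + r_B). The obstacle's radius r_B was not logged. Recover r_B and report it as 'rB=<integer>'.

m = 2936
d = (-23, -3);  v_rel = (-9, -1),  |v_rel|² = 82
v_rel×d = (-9)·(-3) − (-1)·(-23) = 4
since m = R²·82 − 4²:  R² = (16 + 2936) / 82 = 36
R = √36 = 6  ⇒  r_B = 6 − 1 = 5

rB=5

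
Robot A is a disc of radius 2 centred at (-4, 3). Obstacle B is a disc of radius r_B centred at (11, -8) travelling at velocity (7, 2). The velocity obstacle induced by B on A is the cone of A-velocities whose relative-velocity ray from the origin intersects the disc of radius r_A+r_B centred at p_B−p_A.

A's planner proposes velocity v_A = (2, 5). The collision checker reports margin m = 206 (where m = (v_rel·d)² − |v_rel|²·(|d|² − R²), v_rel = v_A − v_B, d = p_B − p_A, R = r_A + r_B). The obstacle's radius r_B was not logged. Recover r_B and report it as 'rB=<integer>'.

m = 206
d = (15, -11);  v_rel = (-5, 3),  |v_rel|² = 34
v_rel×d = (-5)·(-11) − (3)·(15) = 10
since m = R²·34 − 10²:  R² = (100 + 206) / 34 = 9
R = √9 = 3  ⇒  r_B = 3 − 2 = 1

rB=1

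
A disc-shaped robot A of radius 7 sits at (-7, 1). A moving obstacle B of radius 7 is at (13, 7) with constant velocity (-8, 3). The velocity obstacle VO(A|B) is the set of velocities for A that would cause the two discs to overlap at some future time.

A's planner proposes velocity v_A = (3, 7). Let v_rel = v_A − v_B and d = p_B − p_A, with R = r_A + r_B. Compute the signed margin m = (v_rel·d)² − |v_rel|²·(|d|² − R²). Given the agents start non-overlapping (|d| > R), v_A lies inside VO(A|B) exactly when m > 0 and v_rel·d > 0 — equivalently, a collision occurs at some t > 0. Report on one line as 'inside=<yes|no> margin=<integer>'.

d = (20, 6),  |d|² = 436;  R = 7+7 = 14,  c = 436−14² = 240
v_rel = (11, 4),  |v_rel|² = 137;  v_rel·d = (11)·(20) + (4)·(6) = 244
137·t² − 488·t + 240 = 0  ⇒  m = 244² − 137·240 = 26656
m = 26656 > 0,  v_rel·d = 244 > 0  ⇒  inside

inside=yes margin=26656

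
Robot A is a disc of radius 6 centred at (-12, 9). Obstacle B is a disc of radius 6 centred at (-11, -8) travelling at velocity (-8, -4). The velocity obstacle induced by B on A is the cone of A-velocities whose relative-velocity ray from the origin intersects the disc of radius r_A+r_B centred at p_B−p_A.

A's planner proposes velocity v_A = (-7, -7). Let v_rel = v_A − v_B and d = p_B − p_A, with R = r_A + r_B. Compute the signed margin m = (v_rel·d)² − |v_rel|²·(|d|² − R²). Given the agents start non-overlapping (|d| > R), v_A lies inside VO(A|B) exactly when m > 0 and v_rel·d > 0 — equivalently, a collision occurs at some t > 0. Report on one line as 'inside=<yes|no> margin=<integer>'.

d = (1, -17),  |d|² = 290;  R = 6+6 = 12,  c = 290−12² = 146
v_rel = (1, -3),  |v_rel|² = 10;  v_rel·d = (1)·(1) + (-3)·(-17) = 52
10·t² − 104·t + 146 = 0  ⇒  m = 52² − 10·146 = 1244
m = 1244 > 0,  v_rel·d = 52 > 0  ⇒  inside

inside=yes margin=1244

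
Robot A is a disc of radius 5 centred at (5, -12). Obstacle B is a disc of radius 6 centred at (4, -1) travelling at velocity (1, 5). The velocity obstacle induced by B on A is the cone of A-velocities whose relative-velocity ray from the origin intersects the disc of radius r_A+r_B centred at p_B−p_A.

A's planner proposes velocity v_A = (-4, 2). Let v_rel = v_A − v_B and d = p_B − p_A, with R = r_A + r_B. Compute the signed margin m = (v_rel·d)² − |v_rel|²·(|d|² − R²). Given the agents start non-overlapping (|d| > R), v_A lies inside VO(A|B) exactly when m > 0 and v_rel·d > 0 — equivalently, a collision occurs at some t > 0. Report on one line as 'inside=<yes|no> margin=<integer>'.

d = (-1, 11),  |d|² = 122;  R = 5+6 = 11,  c = 122−11² = 1
v_rel = (-5, -3),  |v_rel|² = 34;  v_rel·d = (-5)·(-1) + (-3)·(11) = -28
34·t² + 56·t + 1 = 0  ⇒  m = (-28)² − 34·1 = 750
m = 750 > 0,  v_rel·d = -28 < 0  ⇒  outside

inside=no margin=750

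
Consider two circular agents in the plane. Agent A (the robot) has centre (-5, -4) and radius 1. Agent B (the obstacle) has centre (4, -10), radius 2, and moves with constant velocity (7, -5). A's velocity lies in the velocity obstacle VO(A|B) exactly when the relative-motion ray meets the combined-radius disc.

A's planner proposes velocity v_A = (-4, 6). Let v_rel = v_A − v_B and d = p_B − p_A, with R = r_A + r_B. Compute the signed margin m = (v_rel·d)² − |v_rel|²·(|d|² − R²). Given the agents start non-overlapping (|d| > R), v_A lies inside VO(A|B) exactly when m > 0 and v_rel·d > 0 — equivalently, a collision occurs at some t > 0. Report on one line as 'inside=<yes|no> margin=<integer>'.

d = (9, -6),  |d|² = 117;  R = 1+2 = 3,  c = 117−3² = 108
v_rel = (-11, 11),  |v_rel|² = 242;  v_rel·d = (-11)·(9) + (11)·(-6) = -165
242·t² + 330·t + 108 = 0  ⇒  m = (-165)² − 242·108 = 1089
m = 1089 > 0,  v_rel·d = -165 < 0  ⇒  outside

inside=no margin=1089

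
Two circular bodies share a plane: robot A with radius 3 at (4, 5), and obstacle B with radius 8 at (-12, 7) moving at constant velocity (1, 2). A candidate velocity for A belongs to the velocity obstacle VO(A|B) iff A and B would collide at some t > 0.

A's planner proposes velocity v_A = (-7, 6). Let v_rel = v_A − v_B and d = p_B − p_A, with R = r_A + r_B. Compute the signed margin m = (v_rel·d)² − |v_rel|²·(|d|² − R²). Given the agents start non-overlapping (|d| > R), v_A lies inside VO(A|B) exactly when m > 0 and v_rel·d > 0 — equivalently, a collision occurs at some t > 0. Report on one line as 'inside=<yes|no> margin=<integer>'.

d = (-16, 2),  |d|² = 260;  R = 3+8 = 11,  c = 260−11² = 139
v_rel = (-8, 4),  |v_rel|² = 80;  v_rel·d = (-8)·(-16) + (4)·(2) = 136
80·t² − 272·t + 139 = 0  ⇒  m = 136² − 80·139 = 7376
m = 7376 > 0,  v_rel·d = 136 > 0  ⇒  inside

inside=yes margin=7376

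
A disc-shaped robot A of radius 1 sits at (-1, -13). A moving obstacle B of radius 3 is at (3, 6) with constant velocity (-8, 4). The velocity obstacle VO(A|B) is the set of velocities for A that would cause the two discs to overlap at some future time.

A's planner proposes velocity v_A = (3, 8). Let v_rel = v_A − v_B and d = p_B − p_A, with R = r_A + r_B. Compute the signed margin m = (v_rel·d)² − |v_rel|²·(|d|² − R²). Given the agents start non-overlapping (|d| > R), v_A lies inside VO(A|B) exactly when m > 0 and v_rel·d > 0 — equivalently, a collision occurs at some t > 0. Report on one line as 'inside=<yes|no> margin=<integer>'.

d = (4, 19),  |d|² = 377;  R = 1+3 = 4,  c = 377−4² = 361
v_rel = (11, 4),  |v_rel|² = 137;  v_rel·d = (11)·(4) + (4)·(19) = 120
137·t² − 240·t + 361 = 0  ⇒  m = 120² − 137·361 = -35057
m = -35057 < 0,  v_rel·d = 120 > 0  ⇒  outside

inside=no margin=-35057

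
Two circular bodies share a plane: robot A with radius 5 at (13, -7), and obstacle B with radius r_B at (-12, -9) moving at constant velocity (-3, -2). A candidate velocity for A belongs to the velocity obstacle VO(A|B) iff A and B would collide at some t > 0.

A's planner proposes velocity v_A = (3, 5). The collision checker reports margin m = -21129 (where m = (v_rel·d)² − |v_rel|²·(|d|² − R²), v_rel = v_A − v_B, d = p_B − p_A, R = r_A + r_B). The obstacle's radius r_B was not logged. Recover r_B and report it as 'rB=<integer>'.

m = -21129
d = (-25, -2);  v_rel = (6, 7),  |v_rel|² = 85
v_rel×d = (6)·(-2) − (7)·(-25) = 163
since m = R²·85 − 163²:  R² = (26569 + -21129) / 85 = 64
R = √64 = 8  ⇒  r_B = 8 − 5 = 3

rB=3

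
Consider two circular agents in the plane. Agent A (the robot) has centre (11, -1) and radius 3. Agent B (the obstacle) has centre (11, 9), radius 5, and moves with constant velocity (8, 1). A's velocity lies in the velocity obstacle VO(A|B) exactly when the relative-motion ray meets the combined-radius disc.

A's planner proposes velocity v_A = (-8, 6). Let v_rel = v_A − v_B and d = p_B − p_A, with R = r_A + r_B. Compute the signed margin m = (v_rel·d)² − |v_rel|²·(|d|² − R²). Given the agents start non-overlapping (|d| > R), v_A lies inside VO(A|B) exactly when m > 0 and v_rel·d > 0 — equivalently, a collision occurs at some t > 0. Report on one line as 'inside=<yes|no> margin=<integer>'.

d = (0, 10),  |d|² = 100;  R = 3+5 = 8,  c = 100−8² = 36
v_rel = (-16, 5),  |v_rel|² = 281;  v_rel·d = (-16)·(0) + (5)·(10) = 50
281·t² − 100·t + 36 = 0  ⇒  m = 50² − 281·36 = -7616
m = -7616 < 0,  v_rel·d = 50 > 0  ⇒  outside

inside=no margin=-7616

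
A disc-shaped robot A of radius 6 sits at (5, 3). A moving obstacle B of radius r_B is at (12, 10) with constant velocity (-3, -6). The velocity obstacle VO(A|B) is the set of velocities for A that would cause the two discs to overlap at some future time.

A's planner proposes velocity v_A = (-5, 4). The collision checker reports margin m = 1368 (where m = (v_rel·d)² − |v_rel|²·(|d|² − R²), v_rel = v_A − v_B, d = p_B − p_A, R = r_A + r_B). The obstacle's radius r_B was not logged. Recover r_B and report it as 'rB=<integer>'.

m = 1368
d = (7, 7);  v_rel = (-2, 10),  |v_rel|² = 104
v_rel×d = (-2)·(7) − (10)·(7) = -84
since m = R²·104 − (-84)²:  R² = (7056 + 1368) / 104 = 81
R = √81 = 9  ⇒  r_B = 9 − 6 = 3

rB=3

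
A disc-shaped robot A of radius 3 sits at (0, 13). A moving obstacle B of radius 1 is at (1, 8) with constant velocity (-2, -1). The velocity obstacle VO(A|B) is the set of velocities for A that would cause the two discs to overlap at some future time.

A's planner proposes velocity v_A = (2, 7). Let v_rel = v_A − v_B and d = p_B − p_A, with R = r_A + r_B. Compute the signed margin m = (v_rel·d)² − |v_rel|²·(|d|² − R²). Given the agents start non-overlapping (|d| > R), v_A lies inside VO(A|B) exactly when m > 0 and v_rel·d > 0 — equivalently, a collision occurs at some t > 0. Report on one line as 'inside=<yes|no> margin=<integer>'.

d = (1, -5),  |d|² = 26;  R = 3+1 = 4,  c = 26−4² = 10
v_rel = (4, 8),  |v_rel|² = 80;  v_rel·d = (4)·(1) + (8)·(-5) = -36
80·t² + 72·t + 10 = 0  ⇒  m = (-36)² − 80·10 = 496
m = 496 > 0,  v_rel·d = -36 < 0  ⇒  outside

inside=no margin=496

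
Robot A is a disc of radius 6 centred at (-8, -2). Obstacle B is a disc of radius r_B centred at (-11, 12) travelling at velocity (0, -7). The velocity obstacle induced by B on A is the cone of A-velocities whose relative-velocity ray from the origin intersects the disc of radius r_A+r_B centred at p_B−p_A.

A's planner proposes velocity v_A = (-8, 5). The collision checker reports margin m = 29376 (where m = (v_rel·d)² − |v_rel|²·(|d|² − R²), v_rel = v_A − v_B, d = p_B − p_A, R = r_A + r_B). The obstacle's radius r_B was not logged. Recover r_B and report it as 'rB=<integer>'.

m = 29376
d = (-3, 14);  v_rel = (-8, 12),  |v_rel|² = 208
v_rel×d = (-8)·(14) − (12)·(-3) = -76
since m = R²·208 − (-76)²:  R² = (5776 + 29376) / 208 = 169
R = √169 = 13  ⇒  r_B = 13 − 6 = 7

rB=7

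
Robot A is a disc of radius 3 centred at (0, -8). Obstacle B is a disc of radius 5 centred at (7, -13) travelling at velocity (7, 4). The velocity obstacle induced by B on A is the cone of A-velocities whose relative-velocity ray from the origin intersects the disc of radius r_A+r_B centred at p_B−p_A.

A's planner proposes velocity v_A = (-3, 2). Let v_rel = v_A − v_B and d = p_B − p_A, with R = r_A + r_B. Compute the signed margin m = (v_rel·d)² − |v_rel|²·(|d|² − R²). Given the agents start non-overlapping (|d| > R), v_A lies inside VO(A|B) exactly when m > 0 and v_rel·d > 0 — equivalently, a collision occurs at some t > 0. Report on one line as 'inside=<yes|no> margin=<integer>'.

d = (7, -5),  |d|² = 74;  R = 3+5 = 8,  c = 74−8² = 10
v_rel = (-10, -2),  |v_rel|² = 104;  v_rel·d = (-10)·(7) + (-2)·(-5) = -60
104·t² + 120·t + 10 = 0  ⇒  m = (-60)² − 104·10 = 2560
m = 2560 > 0,  v_rel·d = -60 < 0  ⇒  outside

inside=no margin=2560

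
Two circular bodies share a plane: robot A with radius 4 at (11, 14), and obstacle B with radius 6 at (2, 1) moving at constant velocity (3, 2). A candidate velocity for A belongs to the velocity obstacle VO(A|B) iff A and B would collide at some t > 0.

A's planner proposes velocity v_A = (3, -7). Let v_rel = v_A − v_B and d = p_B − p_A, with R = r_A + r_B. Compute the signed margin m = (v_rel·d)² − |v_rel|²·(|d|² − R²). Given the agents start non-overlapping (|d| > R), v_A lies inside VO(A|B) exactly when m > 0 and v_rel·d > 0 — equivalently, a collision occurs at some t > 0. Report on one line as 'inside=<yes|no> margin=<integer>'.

d = (-9, -13),  |d|² = 250;  R = 4+6 = 10,  c = 250−10² = 150
v_rel = (0, -9),  |v_rel|² = 81;  v_rel·d = (0)·(-9) + (-9)·(-13) = 117
81·t² − 234·t + 150 = 0  ⇒  m = 117² − 81·150 = 1539
m = 1539 > 0,  v_rel·d = 117 > 0  ⇒  inside

inside=yes margin=1539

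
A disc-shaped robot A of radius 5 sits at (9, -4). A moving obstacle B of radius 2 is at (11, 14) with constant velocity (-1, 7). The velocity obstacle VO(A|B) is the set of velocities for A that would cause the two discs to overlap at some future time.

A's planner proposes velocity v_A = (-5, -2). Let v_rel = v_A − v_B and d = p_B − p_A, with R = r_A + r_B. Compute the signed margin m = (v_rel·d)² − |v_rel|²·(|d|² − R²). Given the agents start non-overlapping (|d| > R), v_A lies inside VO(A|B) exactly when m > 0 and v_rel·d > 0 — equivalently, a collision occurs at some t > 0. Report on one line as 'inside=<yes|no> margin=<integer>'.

d = (2, 18),  |d|² = 328;  R = 5+2 = 7,  c = 328−7² = 279
v_rel = (-4, -9),  |v_rel|² = 97;  v_rel·d = (-4)·(2) + (-9)·(18) = -170
97·t² + 340·t + 279 = 0  ⇒  m = (-170)² − 97·279 = 1837
m = 1837 > 0,  v_rel·d = -170 < 0  ⇒  outside

inside=no margin=1837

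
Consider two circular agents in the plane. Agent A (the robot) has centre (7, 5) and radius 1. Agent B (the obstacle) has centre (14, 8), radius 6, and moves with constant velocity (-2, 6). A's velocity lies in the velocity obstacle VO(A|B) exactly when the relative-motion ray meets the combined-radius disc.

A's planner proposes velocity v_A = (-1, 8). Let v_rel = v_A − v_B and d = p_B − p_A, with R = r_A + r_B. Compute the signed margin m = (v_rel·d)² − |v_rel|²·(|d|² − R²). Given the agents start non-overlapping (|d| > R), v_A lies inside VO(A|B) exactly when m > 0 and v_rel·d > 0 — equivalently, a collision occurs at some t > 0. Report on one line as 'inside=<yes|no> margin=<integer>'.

d = (7, 3),  |d|² = 58;  R = 1+6 = 7,  c = 58−7² = 9
v_rel = (1, 2),  |v_rel|² = 5;  v_rel·d = (1)·(7) + (2)·(3) = 13
5·t² − 26·t + 9 = 0  ⇒  m = 13² − 5·9 = 124
m = 124 > 0,  v_rel·d = 13 > 0  ⇒  inside

inside=yes margin=124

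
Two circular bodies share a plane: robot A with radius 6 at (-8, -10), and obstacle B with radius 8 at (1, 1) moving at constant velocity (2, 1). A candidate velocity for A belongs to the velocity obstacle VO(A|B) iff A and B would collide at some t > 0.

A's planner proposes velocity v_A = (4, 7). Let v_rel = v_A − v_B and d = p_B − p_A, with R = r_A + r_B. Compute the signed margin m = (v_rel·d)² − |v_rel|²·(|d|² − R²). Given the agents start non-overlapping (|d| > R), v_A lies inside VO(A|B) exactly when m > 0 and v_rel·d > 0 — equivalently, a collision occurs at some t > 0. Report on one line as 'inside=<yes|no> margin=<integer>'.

d = (9, 11),  |d|² = 202;  R = 6+8 = 14,  c = 202−14² = 6
v_rel = (2, 6),  |v_rel|² = 40;  v_rel·d = (2)·(9) + (6)·(11) = 84
40·t² − 168·t + 6 = 0  ⇒  m = 84² − 40·6 = 6816
m = 6816 > 0,  v_rel·d = 84 > 0  ⇒  inside

inside=yes margin=6816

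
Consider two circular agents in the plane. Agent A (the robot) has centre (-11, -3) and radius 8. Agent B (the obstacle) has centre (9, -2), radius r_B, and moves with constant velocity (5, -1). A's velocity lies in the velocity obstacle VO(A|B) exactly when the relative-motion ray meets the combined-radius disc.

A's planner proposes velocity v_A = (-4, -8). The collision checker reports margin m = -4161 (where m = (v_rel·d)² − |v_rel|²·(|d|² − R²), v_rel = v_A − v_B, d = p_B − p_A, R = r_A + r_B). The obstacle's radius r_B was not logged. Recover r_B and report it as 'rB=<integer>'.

m = -4161
d = (20, 1);  v_rel = (-9, -7),  |v_rel|² = 130
v_rel×d = (-9)·(1) − (-7)·(20) = 131
since m = R²·130 − 131²:  R² = (17161 + -4161) / 130 = 100
R = √100 = 10  ⇒  r_B = 10 − 8 = 2

rB=2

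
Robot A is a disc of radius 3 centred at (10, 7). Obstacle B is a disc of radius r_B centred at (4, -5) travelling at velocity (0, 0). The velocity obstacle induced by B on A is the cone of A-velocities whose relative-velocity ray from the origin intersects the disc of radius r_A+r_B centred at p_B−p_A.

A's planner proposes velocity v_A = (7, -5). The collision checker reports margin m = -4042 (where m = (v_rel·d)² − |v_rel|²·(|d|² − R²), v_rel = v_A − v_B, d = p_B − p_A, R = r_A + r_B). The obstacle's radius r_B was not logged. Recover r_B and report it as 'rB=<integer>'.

m = -4042
d = (-6, -12);  v_rel = (7, -5),  |v_rel|² = 74
v_rel×d = (7)·(-12) − (-5)·(-6) = -114
since m = R²·74 − (-114)²:  R² = (12996 + -4042) / 74 = 121
R = √121 = 11  ⇒  r_B = 11 − 3 = 8

rB=8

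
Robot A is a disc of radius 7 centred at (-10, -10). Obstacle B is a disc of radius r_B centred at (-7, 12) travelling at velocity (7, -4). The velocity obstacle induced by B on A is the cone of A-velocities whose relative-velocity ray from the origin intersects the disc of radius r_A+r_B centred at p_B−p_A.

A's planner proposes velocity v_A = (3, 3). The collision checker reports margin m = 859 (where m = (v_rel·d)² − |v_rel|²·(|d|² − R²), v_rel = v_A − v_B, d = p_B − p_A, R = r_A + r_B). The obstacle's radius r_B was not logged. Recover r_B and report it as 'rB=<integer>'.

m = 859
d = (3, 22);  v_rel = (-4, 7),  |v_rel|² = 65
v_rel×d = (-4)·(22) − (7)·(3) = -109
since m = R²·65 − (-109)²:  R² = (11881 + 859) / 65 = 196
R = √196 = 14  ⇒  r_B = 14 − 7 = 7

rB=7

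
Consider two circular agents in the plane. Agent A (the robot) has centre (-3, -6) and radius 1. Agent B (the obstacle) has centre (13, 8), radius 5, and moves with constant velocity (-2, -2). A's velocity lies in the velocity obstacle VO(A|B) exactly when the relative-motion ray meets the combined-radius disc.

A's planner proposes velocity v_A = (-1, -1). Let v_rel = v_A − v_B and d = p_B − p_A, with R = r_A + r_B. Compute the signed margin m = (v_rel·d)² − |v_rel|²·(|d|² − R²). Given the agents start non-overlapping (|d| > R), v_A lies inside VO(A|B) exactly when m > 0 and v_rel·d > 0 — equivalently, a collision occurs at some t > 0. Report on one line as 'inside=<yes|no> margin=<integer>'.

d = (16, 14),  |d|² = 452;  R = 1+5 = 6,  c = 452−6² = 416
v_rel = (1, 1),  |v_rel|² = 2;  v_rel·d = (1)·(16) + (1)·(14) = 30
2·t² − 60·t + 416 = 0  ⇒  m = 30² − 2·416 = 68
m = 68 > 0,  v_rel·d = 30 > 0  ⇒  inside

inside=yes margin=68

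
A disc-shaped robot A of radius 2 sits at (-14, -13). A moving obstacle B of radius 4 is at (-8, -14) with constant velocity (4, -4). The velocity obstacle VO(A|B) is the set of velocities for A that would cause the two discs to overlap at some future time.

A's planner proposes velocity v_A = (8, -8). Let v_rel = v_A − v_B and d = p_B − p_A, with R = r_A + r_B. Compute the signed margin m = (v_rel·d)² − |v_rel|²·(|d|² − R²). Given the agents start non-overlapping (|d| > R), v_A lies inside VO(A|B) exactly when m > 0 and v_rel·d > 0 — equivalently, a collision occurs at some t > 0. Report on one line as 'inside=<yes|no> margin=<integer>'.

d = (6, -1),  |d|² = 37;  R = 2+4 = 6,  c = 37−6² = 1
v_rel = (4, -4),  |v_rel|² = 32;  v_rel·d = (4)·(6) + (-4)·(-1) = 28
32·t² − 56·t + 1 = 0  ⇒  m = 28² − 32·1 = 752
m = 752 > 0,  v_rel·d = 28 > 0  ⇒  inside

inside=yes margin=752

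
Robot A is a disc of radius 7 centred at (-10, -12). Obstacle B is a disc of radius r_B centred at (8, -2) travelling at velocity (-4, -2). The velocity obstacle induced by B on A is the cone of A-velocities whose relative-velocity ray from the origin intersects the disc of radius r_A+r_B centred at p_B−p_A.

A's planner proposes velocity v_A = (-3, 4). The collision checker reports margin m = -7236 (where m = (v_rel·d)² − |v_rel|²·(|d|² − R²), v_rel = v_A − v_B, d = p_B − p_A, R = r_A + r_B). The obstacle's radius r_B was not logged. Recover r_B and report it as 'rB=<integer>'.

m = -7236
d = (18, 10);  v_rel = (1, 6),  |v_rel|² = 37
v_rel×d = (1)·(10) − (6)·(18) = -98
since m = R²·37 − (-98)²:  R² = (9604 + -7236) / 37 = 64
R = √64 = 8  ⇒  r_B = 8 − 7 = 1

rB=1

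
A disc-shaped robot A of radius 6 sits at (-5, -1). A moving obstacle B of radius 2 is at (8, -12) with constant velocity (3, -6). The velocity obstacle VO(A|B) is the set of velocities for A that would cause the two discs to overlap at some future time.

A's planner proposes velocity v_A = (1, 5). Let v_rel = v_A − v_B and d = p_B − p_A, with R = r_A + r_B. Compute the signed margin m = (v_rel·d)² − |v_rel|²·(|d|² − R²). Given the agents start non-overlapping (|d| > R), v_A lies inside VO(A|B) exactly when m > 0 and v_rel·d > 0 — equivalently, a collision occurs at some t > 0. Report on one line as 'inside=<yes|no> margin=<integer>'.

d = (13, -11),  |d|² = 290;  R = 6+2 = 8,  c = 290−8² = 226
v_rel = (-2, 11),  |v_rel|² = 125;  v_rel·d = (-2)·(13) + (11)·(-11) = -147
125·t² + 294·t + 226 = 0  ⇒  m = (-147)² − 125·226 = -6641
m = -6641 < 0,  v_rel·d = -147 < 0  ⇒  outside

inside=no margin=-6641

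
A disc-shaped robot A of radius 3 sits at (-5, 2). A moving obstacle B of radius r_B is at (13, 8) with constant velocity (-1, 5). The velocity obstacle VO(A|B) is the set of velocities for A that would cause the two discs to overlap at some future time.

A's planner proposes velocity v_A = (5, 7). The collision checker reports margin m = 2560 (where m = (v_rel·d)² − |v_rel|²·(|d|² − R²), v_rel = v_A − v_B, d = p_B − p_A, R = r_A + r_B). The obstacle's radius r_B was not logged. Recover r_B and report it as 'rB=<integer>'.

m = 2560
d = (18, 6);  v_rel = (6, 2),  |v_rel|² = 40
v_rel×d = (6)·(6) − (2)·(18) = 0
since m = R²·40 − 0²:  R² = (0 + 2560) / 40 = 64
R = √64 = 8  ⇒  r_B = 8 − 3 = 5

rB=5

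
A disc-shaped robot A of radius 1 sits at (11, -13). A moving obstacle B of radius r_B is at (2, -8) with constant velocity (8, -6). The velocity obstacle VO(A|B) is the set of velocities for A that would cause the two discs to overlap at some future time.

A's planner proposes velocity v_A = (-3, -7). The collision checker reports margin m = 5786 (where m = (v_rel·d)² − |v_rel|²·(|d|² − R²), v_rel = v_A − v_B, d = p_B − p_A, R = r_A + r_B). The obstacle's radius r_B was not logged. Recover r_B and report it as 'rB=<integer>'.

m = 5786
d = (-9, 5);  v_rel = (-11, -1),  |v_rel|² = 122
v_rel×d = (-11)·(5) − (-1)·(-9) = -64
since m = R²·122 − (-64)²:  R² = (4096 + 5786) / 122 = 81
R = √81 = 9  ⇒  r_B = 9 − 1 = 8

rB=8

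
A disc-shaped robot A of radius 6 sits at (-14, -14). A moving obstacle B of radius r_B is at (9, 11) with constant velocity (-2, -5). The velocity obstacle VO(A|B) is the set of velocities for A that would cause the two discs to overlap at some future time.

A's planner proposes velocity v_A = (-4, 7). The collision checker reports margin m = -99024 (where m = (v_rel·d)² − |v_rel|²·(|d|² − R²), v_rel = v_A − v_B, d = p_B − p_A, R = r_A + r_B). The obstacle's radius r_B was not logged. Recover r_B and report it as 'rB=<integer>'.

m = -99024
d = (23, 25);  v_rel = (-2, 12),  |v_rel|² = 148
v_rel×d = (-2)·(25) − (12)·(23) = -326
since m = R²·148 − (-326)²:  R² = (106276 + -99024) / 148 = 49
R = √49 = 7  ⇒  r_B = 7 − 6 = 1

rB=1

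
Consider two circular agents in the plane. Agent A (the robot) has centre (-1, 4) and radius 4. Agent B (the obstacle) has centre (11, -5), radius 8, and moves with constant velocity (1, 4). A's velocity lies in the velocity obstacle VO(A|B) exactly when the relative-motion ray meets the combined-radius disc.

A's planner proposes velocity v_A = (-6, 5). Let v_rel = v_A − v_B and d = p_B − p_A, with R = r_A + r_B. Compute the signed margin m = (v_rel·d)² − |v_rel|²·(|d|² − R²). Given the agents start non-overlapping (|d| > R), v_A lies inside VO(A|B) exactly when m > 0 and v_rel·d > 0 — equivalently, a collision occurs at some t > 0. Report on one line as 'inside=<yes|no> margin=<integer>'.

d = (12, -9),  |d|² = 225;  R = 4+8 = 12,  c = 225−12² = 81
v_rel = (-7, 1),  |v_rel|² = 50;  v_rel·d = (-7)·(12) + (1)·(-9) = -93
50·t² + 186·t + 81 = 0  ⇒  m = (-93)² − 50·81 = 4599
m = 4599 > 0,  v_rel·d = -93 < 0  ⇒  outside

inside=no margin=4599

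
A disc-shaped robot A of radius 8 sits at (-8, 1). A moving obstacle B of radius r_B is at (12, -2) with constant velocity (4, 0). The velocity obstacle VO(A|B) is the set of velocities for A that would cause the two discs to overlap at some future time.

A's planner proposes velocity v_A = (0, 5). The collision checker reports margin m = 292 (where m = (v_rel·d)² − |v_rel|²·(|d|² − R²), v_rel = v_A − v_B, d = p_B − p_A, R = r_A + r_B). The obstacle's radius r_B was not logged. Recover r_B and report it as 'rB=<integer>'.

m = 292
d = (20, -3);  v_rel = (-4, 5),  |v_rel|² = 41
v_rel×d = (-4)·(-3) − (5)·(20) = -88
since m = R²·41 − (-88)²:  R² = (7744 + 292) / 41 = 196
R = √196 = 14  ⇒  r_B = 14 − 8 = 6

rB=6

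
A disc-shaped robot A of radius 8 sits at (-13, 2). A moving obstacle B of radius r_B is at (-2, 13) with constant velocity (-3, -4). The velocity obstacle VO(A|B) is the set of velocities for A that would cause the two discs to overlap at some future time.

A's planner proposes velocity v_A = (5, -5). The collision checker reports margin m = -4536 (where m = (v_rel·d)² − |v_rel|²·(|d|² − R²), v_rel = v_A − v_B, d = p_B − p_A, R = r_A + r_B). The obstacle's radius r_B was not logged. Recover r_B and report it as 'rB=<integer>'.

m = -4536
d = (11, 11);  v_rel = (8, -1),  |v_rel|² = 65
v_rel×d = (8)·(11) − (-1)·(11) = 99
since m = R²·65 − 99²:  R² = (9801 + -4536) / 65 = 81
R = √81 = 9  ⇒  r_B = 9 − 8 = 1

rB=1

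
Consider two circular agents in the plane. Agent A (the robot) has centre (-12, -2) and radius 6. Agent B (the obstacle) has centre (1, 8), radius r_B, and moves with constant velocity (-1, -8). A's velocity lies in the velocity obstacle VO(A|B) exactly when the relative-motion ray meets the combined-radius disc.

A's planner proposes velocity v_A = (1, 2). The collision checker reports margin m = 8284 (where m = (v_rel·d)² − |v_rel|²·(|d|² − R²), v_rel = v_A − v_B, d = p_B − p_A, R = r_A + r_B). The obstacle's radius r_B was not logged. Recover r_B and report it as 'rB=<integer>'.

m = 8284
d = (13, 10);  v_rel = (2, 10),  |v_rel|² = 104
v_rel×d = (2)·(10) − (10)·(13) = -110
since m = R²·104 − (-110)²:  R² = (12100 + 8284) / 104 = 196
R = √196 = 14  ⇒  r_B = 14 − 6 = 8

rB=8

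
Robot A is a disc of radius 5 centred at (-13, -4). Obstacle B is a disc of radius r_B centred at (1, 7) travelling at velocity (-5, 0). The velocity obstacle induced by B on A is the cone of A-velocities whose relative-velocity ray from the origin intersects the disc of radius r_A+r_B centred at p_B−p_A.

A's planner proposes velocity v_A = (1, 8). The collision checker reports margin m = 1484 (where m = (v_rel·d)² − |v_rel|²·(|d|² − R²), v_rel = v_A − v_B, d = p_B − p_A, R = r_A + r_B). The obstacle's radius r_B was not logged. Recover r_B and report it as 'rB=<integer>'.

m = 1484
d = (14, 11);  v_rel = (6, 8),  |v_rel|² = 100
v_rel×d = (6)·(11) − (8)·(14) = -46
since m = R²·100 − (-46)²:  R² = (2116 + 1484) / 100 = 36
R = √36 = 6  ⇒  r_B = 6 − 5 = 1

rB=1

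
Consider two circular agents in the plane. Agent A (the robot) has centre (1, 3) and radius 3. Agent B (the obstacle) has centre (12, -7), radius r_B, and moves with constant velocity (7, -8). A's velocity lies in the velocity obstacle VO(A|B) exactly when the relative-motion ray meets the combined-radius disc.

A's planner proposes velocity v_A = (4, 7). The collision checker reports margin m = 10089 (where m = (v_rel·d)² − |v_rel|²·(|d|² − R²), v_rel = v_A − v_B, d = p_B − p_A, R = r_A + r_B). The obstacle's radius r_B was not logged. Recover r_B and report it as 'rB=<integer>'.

m = 10089
d = (11, -10);  v_rel = (-3, 15),  |v_rel|² = 234
v_rel×d = (-3)·(-10) − (15)·(11) = -135
since m = R²·234 − (-135)²:  R² = (18225 + 10089) / 234 = 121
R = √121 = 11  ⇒  r_B = 11 − 3 = 8

rB=8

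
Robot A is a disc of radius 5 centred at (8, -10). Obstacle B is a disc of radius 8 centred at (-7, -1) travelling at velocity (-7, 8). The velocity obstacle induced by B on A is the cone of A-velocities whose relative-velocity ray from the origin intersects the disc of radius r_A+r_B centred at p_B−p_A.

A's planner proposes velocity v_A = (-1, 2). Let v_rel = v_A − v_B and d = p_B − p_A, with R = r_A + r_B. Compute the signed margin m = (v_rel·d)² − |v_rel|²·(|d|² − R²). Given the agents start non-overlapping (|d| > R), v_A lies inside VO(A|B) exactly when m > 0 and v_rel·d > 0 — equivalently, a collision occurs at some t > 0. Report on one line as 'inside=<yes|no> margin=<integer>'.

d = (-15, 9),  |d|² = 306;  R = 5+8 = 13,  c = 306−13² = 137
v_rel = (6, -6),  |v_rel|² = 72;  v_rel·d = (6)·(-15) + (-6)·(9) = -144
72·t² + 288·t + 137 = 0  ⇒  m = (-144)² − 72·137 = 10872
m = 10872 > 0,  v_rel·d = -144 < 0  ⇒  outside

inside=no margin=10872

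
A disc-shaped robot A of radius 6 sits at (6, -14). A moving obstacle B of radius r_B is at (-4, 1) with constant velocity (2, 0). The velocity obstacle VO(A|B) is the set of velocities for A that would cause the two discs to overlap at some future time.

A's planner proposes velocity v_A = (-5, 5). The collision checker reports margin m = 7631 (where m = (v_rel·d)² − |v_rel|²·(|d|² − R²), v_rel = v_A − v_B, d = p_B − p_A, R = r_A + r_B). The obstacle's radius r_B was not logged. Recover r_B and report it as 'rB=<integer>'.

m = 7631
d = (-10, 15);  v_rel = (-7, 5),  |v_rel|² = 74
v_rel×d = (-7)·(15) − (5)·(-10) = -55
since m = R²·74 − (-55)²:  R² = (3025 + 7631) / 74 = 144
R = √144 = 12  ⇒  r_B = 12 − 6 = 6

rB=6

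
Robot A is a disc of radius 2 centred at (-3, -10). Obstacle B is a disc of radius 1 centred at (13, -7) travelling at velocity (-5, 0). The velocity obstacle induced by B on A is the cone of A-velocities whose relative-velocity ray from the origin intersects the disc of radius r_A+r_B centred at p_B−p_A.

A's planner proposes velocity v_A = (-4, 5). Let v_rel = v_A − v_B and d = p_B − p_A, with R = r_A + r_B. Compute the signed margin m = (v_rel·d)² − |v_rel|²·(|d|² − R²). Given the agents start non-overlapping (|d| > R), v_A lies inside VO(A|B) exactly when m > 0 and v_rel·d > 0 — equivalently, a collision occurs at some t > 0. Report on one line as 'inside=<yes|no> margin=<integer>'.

d = (16, 3),  |d|² = 265;  R = 2+1 = 3,  c = 265−3² = 256
v_rel = (1, 5),  |v_rel|² = 26;  v_rel·d = (1)·(16) + (5)·(3) = 31
26·t² − 62·t + 256 = 0  ⇒  m = 31² − 26·256 = -5695
m = -5695 < 0,  v_rel·d = 31 > 0  ⇒  outside

inside=no margin=-5695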